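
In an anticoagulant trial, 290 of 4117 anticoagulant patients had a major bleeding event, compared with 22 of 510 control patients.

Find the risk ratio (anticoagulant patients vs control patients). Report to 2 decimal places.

risk, anticoagulant patients = 290/4117 = 0.07044
risk, control patients = 22/510 = 0.04314
RR = 0.07044 / 0.04314 = 1.63

RR = 1.63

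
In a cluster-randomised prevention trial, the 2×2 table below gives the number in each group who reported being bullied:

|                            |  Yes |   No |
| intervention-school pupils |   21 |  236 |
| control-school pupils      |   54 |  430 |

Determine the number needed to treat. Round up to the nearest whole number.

34

risk, intervention-school pupils = 21/257 = 0.081712
risk, control-school pupils = 54/484 = 0.111570
absolute risk difference = 0.029858
1 / 0.029858 = 33.492 → round up → 34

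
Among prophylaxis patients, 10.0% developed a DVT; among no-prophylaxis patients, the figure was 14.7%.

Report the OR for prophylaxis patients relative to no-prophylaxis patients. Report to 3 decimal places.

odds, prophylaxis patients = 0.1000/0.9000 = 0.1111
odds, no-prophylaxis patients = 0.1470/0.8530 = 0.1723
OR = 0.1111 / 0.1723 = 0.645

OR: 0.645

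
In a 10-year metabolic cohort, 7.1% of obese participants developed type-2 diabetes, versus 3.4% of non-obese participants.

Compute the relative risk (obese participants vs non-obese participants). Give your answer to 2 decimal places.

RR = 0.07100 / 0.03400 = 2.09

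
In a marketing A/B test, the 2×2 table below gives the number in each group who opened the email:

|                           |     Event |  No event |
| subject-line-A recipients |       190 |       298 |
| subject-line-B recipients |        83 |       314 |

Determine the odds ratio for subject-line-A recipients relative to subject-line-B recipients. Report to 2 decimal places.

odds, subject-line-A recipients = 190/298 = 0.6376
odds, subject-line-B recipients = 83/314 = 0.2643
OR = 0.6376 / 0.2643 = 2.41

2.41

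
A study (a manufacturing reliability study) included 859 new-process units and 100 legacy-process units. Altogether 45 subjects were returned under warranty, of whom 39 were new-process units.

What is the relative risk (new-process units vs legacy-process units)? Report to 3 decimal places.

RR: 0.757

new-process units without the outcome: 859 − 39 = 820
legacy-process units with the outcome: 45 − 39 = 6
legacy-process units without the outcome: 100 − 6 = 94
risk, new-process units = 39/859 = 0.04540
risk, legacy-process units = 6/100 = 0.06000
RR = 0.04540 / 0.06000 = 0.757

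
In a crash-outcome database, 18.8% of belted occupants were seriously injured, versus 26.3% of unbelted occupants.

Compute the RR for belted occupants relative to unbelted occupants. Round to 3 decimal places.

RR = 0.1880 / 0.2630 = 0.715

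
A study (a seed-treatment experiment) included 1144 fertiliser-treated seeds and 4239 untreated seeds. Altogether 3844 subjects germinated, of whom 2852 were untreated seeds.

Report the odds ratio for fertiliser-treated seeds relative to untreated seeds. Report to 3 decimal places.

OR ≈ 3.174

fertiliser-treated seeds with the outcome: 3844 − 2852 = 992
fertiliser-treated seeds without the outcome: 1144 − 992 = 152
untreated seeds without the outcome: 4239 − 2852 = 1387
odds, fertiliser-treated seeds = 992/152 = 6.5263
odds, untreated seeds = 2852/1387 = 2.0562
OR = 6.5263 / 2.0562 = 3.174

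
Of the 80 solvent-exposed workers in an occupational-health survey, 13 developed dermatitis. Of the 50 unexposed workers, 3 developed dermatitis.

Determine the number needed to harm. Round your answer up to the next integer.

10

risk, solvent-exposed workers = 13/80 = 0.162500
risk, unexposed workers = 3/50 = 0.060000
absolute risk difference = 0.102500
1 / 0.102500 = 9.756 → round up → 10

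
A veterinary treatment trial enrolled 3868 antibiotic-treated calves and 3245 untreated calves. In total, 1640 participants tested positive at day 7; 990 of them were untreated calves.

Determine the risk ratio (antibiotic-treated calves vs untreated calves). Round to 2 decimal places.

antibiotic-treated calves with the outcome: 1640 − 990 = 650
antibiotic-treated calves without the outcome: 3868 − 650 = 3218
untreated calves without the outcome: 3245 − 990 = 2255
risk, antibiotic-treated calves = 650/3868 = 0.1680
risk, untreated calves = 990/3245 = 0.3051
RR = 0.1680 / 0.3051 = 0.55

RR = 0.55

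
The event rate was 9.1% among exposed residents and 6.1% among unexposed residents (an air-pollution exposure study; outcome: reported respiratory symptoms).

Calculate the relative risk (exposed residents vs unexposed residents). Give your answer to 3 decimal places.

RR = 0.0910 / 0.0610 = 1.492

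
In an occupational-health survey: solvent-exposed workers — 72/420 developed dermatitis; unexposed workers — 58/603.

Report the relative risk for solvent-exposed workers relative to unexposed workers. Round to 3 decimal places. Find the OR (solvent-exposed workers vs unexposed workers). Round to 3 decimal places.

RR = 1.782; OR = 1.944

risk, solvent-exposed workers = 72/420 = 0.1714
risk, unexposed workers = 58/603 = 0.0962
RR = 0.1714 / 0.0962 = 1.782
OR = (72 × 545) / (348 × 58) = 39240/20184 ≈ 1.944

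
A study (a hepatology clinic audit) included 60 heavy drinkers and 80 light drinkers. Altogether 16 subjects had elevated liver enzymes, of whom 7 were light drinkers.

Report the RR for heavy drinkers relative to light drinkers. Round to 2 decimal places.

heavy drinkers with the outcome: 16 − 7 = 9
heavy drinkers without the outcome: 60 − 9 = 51
light drinkers without the outcome: 80 − 7 = 73
risk, heavy drinkers = 9/60 = 0.1500
risk, light drinkers = 7/80 = 0.0875
RR = 0.1500 / 0.0875 = 1.71

RR: 1.71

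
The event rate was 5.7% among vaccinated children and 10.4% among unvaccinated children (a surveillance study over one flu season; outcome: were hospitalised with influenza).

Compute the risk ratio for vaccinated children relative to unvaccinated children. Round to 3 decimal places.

RR = 0.0570 / 0.1040 = 0.548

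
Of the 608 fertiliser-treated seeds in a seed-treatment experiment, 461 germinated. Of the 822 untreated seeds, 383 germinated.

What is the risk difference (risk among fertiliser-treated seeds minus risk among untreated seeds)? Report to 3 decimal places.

risk, fertiliser-treated seeds = 461/608 = 0.7582
risk, untreated seeds = 383/822 = 0.4659
risk difference = 0.7582 − 0.4659 = 0.292

RD = 0.292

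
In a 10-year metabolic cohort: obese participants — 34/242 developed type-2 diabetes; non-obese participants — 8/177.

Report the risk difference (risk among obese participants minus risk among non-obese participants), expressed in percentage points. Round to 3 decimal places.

risk, obese participants = 34/242 = 0.14050
risk, non-obese participants = 8/177 = 0.04520
risk difference = 0.14050 − 0.04520 = 0.09530 → 9.530 percentage points

9.530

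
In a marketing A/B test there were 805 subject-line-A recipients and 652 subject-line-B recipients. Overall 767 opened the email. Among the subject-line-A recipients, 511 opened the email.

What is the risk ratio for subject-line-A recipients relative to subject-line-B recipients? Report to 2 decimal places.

RR: 1.62

subject-line-A recipients without the outcome: 805 − 511 = 294
subject-line-B recipients with the outcome: 767 − 511 = 256
subject-line-B recipients without the outcome: 652 − 256 = 396
risk, subject-line-A recipients = 511/805 = 0.6348
risk, subject-line-B recipients = 256/652 = 0.3926
RR = 0.6348 / 0.3926 = 1.62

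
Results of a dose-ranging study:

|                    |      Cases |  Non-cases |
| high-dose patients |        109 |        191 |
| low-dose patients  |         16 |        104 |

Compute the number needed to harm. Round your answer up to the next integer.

5

risk, high-dose patients = 109/300 = 0.363333
risk, low-dose patients = 16/120 = 0.133333
absolute risk difference = 0.230000
1 / 0.230000 = 4.348 → round up → 5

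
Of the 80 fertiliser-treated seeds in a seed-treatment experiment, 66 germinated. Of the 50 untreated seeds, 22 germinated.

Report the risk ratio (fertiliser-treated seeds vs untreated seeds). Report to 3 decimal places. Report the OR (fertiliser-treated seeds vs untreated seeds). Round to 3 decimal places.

risk, fertiliser-treated seeds = 66/80 = 0.8250
risk, untreated seeds = 22/50 = 0.4400
RR = 0.8250 / 0.4400 = 1.875
odds, fertiliser-treated seeds = 66/14 = 4.7143
odds, untreated seeds = 22/28 = 0.7857
OR = 4.7143 / 0.7857 = 6.000

RR = 1.875; OR = 6.000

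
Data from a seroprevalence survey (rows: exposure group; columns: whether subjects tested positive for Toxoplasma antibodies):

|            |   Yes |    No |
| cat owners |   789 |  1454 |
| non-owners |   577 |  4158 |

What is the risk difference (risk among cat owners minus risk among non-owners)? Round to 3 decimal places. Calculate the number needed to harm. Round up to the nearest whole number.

RD = 0.230; NNH = 5

risk, cat owners = 789/2243 = 0.3518
risk, non-owners = 577/4735 = 0.1219
risk difference = 0.3518 − 0.1219 = 0.230
absolute risk difference = 0.229903
1 / 0.229903 = 4.350 → round up → 5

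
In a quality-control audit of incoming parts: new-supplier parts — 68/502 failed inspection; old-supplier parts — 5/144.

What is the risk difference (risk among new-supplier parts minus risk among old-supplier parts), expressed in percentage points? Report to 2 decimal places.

risk, new-supplier parts = 68/502 = 0.13546
risk, old-supplier parts = 5/144 = 0.03472
risk difference = 0.13546 − 0.03472 = 0.10074 → 10.07 percentage points

10.07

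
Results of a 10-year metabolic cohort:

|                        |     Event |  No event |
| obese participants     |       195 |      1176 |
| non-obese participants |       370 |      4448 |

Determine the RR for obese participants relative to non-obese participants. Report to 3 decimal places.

risk, obese participants = 195/1371 = 0.1422
risk, non-obese participants = 370/4818 = 0.0768
RR = 0.1422 / 0.0768 = 1.852

1.852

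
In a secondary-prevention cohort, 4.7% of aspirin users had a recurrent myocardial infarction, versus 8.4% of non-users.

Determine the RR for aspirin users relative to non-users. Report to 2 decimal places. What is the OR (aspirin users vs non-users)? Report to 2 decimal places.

RR = 0.04700 / 0.08400 = 0.56
odds, aspirin users = 0.04700/0.95300 = 0.04932
odds, non-users = 0.08400/0.91600 = 0.09170
OR = 0.04932 / 0.09170 = 0.54

RR = 0.56; OR = 0.54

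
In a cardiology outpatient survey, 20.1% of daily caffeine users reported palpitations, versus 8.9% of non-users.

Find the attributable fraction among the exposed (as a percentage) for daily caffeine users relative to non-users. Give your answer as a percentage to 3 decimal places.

AR% = (0.2010 − 0.0890) / 0.2010 = 0.5572 → 55.721%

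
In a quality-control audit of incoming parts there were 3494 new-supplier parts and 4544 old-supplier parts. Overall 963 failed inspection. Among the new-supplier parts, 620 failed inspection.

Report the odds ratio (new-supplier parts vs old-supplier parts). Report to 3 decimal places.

new-supplier parts without the outcome: 3494 − 620 = 2874
old-supplier parts with the outcome: 963 − 620 = 343
old-supplier parts without the outcome: 4544 − 343 = 4201
OR = (620 × 4201) / (2874 × 343) = 2604620/985782 ≈ 2.642

OR = 2.642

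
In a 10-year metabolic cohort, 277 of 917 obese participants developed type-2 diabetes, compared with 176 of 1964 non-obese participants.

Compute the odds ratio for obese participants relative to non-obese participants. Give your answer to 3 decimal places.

OR = (277 × 1788) / (640 × 176) = 495276/112640 ≈ 4.397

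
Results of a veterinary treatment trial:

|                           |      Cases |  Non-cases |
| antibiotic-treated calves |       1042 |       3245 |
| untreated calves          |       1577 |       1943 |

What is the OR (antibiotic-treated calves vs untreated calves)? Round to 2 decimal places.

OR = (1042 × 1943) / (3245 × 1577) = 2024606/5117365 ≈ 0.40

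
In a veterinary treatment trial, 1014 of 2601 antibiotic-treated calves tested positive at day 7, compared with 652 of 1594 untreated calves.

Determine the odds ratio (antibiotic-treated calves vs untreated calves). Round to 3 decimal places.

OR = (1014 × 942) / (1587 × 652) = 955188/1034724 ≈ 0.923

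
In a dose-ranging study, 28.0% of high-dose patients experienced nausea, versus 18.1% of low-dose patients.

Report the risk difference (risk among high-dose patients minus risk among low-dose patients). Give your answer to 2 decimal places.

risk difference = 0.2800 − 0.1810 = 0.10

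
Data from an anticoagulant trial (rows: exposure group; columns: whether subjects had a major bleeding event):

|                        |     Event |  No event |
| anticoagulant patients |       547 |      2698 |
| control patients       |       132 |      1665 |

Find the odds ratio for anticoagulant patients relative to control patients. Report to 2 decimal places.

OR = (547 × 1665) / (2698 × 132) = 910755/356136 ≈ 2.56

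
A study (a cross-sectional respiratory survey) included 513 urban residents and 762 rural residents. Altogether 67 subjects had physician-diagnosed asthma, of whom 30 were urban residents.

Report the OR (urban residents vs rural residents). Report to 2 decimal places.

OR ≈ 1.22

urban residents without the outcome: 513 − 30 = 483
rural residents with the outcome: 67 − 30 = 37
rural residents without the outcome: 762 − 37 = 725
odds, urban residents = 30/483 = 0.06211
odds, rural residents = 37/725 = 0.05103
OR = 0.06211 / 0.05103 = 1.22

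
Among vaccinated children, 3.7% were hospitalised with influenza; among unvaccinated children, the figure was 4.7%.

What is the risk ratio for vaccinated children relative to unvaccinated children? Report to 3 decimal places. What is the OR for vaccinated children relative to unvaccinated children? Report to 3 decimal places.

RR = 0.03700 / 0.04700 = 0.787
odds, vaccinated children = 0.03700/0.96300 = 0.03842
odds, unvaccinated children = 0.04700/0.95300 = 0.04932
OR = 0.03842 / 0.04932 = 0.779

RR = 0.787; OR = 0.779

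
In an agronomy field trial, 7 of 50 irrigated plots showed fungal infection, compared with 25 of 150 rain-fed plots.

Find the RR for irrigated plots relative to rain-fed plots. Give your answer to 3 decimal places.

risk, irrigated plots = 7/50 = 0.1400
risk, rain-fed plots = 25/150 = 0.1667
RR = 0.1400 / 0.1667 = 0.840

RR = 0.840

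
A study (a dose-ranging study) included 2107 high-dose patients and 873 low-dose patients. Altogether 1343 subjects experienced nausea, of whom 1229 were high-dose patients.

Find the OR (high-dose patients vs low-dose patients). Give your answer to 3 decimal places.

9.320

high-dose patients without the outcome: 2107 − 1229 = 878
low-dose patients with the outcome: 1343 − 1229 = 114
low-dose patients without the outcome: 873 − 114 = 759
odds, high-dose patients = 1229/878 = 1.3998
odds, low-dose patients = 114/759 = 0.1502
OR = 1.3998 / 0.1502 = 9.320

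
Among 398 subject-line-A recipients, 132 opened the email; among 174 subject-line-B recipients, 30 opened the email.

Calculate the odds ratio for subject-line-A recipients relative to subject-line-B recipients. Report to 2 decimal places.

odds, subject-line-A recipients = 132/266 = 0.4962
odds, subject-line-B recipients = 30/144 = 0.2083
OR = 0.4962 / 0.2083 = 2.38

OR = 2.38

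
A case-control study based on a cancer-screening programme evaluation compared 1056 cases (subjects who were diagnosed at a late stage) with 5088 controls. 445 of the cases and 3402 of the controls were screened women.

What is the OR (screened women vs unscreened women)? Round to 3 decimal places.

OR = (445 × 1686) / (3402 × 611) = 750270/2078622 ≈ 0.361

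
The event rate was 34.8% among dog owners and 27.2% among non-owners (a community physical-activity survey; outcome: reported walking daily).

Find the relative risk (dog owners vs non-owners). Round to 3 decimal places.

RR = 0.3480 / 0.2720 = 1.279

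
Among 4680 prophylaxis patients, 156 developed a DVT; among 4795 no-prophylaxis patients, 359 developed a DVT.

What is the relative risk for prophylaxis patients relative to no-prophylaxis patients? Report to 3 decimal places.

risk, prophylaxis patients = 156/4680 = 0.03333
risk, no-prophylaxis patients = 359/4795 = 0.07487
RR = 0.03333 / 0.07487 = 0.445

RR = 0.445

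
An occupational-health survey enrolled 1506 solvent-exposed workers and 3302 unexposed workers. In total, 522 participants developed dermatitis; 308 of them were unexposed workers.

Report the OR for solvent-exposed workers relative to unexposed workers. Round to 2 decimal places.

solvent-exposed workers with the outcome: 522 − 308 = 214
solvent-exposed workers without the outcome: 1506 − 214 = 1292
unexposed workers without the outcome: 3302 − 308 = 2994
odds, solvent-exposed workers = 214/1292 = 0.1656
odds, unexposed workers = 308/2994 = 0.1029
OR = 0.1656 / 0.1029 = 1.61

OR = 1.61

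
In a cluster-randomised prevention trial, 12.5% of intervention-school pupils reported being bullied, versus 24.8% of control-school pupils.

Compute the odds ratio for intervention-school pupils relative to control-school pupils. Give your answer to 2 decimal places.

odds, intervention-school pupils = 0.1250/0.8750 = 0.1429
odds, control-school pupils = 0.2480/0.7520 = 0.3298
OR = 0.1429 / 0.3298 = 0.43

0.43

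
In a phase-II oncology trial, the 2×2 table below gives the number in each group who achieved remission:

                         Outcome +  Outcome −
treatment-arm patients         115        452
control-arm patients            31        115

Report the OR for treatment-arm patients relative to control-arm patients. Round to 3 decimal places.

odds, treatment-arm patients = 115/452 = 0.2544
odds, control-arm patients = 31/115 = 0.2696
OR = 0.2544 / 0.2696 = 0.944

0.944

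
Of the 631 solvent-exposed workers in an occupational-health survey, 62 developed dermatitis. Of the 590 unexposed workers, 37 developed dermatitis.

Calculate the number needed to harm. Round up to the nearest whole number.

risk, solvent-exposed workers = 62/631 = 0.098257
risk, unexposed workers = 37/590 = 0.062712
absolute risk difference = 0.035545
1 / 0.035545 = 28.133 → round up → 29

NNH = 29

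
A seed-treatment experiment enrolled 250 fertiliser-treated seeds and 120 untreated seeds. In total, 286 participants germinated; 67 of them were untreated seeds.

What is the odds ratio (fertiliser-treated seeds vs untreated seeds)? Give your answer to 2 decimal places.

5.59

fertiliser-treated seeds with the outcome: 286 − 67 = 219
fertiliser-treated seeds without the outcome: 250 − 219 = 31
untreated seeds without the outcome: 120 − 67 = 53
OR = (219 × 53) / (31 × 67) = 11607/2077 ≈ 5.59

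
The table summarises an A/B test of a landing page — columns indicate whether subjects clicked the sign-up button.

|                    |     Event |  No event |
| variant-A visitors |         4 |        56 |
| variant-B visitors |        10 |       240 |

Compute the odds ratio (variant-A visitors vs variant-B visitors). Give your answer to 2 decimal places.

OR = (4 × 240) / (56 × 10) = 960/560 ≈ 1.71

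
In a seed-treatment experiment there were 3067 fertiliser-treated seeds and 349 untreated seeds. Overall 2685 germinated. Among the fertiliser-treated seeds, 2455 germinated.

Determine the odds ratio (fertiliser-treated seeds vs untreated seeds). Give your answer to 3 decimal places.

fertiliser-treated seeds without the outcome: 3067 − 2455 = 612
untreated seeds with the outcome: 2685 − 2455 = 230
untreated seeds without the outcome: 349 − 230 = 119
odds, fertiliser-treated seeds = 2455/612 = 4.0114
odds, untreated seeds = 230/119 = 1.9328
OR = 4.0114 / 1.9328 = 2.075

2.075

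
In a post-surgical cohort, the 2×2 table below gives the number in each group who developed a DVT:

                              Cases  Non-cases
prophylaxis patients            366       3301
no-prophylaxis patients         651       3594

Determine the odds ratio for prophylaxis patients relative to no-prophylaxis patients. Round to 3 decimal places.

OR = (366 × 3594) / (3301 × 651) = 1315404/2148951 ≈ 0.612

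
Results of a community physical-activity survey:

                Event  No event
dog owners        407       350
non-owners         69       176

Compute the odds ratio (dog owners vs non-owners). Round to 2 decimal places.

OR = (407 × 176) / (350 × 69) = 71632/24150 ≈ 2.97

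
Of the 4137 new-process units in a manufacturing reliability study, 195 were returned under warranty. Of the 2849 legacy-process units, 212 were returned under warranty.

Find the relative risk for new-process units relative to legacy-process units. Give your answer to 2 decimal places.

0.63

risk, new-process units = 195/4137 = 0.04714
risk, legacy-process units = 212/2849 = 0.07441
RR = 0.04714 / 0.07441 = 0.63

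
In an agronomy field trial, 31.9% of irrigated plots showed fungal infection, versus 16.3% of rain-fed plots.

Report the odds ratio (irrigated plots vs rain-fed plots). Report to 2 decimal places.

OR = 2.41

odds, irrigated plots = 0.3190/0.6810 = 0.4684
odds, rain-fed plots = 0.1630/0.8370 = 0.1947
OR = 0.4684 / 0.1947 = 2.41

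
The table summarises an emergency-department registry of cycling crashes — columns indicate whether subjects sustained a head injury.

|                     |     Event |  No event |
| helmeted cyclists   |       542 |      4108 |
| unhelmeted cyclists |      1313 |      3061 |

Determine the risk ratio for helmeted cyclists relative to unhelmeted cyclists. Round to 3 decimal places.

0.388

risk, helmeted cyclists = 542/4650 = 0.1166
risk, unhelmeted cyclists = 1313/4374 = 0.3002
RR = 0.1166 / 0.3002 = 0.388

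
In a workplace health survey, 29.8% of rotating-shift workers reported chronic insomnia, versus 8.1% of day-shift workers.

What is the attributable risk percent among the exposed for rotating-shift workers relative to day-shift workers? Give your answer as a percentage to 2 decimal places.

AR% = (0.2980 − 0.0810) / 0.2980 = 0.7282 → 72.82%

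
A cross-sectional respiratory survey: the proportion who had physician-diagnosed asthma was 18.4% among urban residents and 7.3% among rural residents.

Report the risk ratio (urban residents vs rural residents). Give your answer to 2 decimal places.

RR = 0.1840 / 0.0730 = 2.52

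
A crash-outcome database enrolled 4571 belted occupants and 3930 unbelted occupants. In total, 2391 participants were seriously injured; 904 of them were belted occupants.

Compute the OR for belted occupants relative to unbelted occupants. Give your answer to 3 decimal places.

OR = 0.405

belted occupants without the outcome: 4571 − 904 = 3667
unbelted occupants with the outcome: 2391 − 904 = 1487
unbelted occupants without the outcome: 3930 − 1487 = 2443
OR = (904 × 2443) / (3667 × 1487) = 2208472/5452829 ≈ 0.405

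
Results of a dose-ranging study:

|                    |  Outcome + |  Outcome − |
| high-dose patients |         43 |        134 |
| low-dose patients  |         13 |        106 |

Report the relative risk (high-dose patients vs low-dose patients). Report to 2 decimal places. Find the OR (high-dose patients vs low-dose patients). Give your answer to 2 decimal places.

risk, high-dose patients = 43/177 = 0.2429
risk, low-dose patients = 13/119 = 0.1092
RR = 0.2429 / 0.1092 = 2.22
odds, high-dose patients = 43/134 = 0.3209
odds, low-dose patients = 13/106 = 0.1226
OR = 0.3209 / 0.1226 = 2.62

RR = 2.22; OR = 2.62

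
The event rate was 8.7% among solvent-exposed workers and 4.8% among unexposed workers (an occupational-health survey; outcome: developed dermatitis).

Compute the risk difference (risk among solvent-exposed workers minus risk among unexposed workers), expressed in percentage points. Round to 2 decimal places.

3.90

risk difference = 0.08700 − 0.04800 = 0.03900 → 3.90 percentage points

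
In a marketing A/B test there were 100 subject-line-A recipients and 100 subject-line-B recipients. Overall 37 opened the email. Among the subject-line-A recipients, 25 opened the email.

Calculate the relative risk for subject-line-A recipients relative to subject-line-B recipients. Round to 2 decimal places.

subject-line-A recipients without the outcome: 100 − 25 = 75
subject-line-B recipients with the outcome: 37 − 25 = 12
subject-line-B recipients without the outcome: 100 − 12 = 88
risk, subject-line-A recipients = 25/100 = 0.2500
risk, subject-line-B recipients = 12/100 = 0.1200
RR = 0.2500 / 0.1200 = 2.08

RR: 2.08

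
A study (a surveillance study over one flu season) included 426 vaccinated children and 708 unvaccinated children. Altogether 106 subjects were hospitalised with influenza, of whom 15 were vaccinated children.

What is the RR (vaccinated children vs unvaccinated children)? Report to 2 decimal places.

0.27

vaccinated children without the outcome: 426 − 15 = 411
unvaccinated children with the outcome: 106 − 15 = 91
unvaccinated children without the outcome: 708 − 91 = 617
risk, vaccinated children = 15/426 = 0.03521
risk, unvaccinated children = 91/708 = 0.12853
RR = 0.03521 / 0.12853 = 0.27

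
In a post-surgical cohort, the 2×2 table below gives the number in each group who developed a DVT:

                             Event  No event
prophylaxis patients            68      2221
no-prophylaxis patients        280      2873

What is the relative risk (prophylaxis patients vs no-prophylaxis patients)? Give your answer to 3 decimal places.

risk, prophylaxis patients = 68/2289 = 0.02971
risk, no-prophylaxis patients = 280/3153 = 0.08880
RR = 0.02971 / 0.08880 = 0.335

RR = 0.335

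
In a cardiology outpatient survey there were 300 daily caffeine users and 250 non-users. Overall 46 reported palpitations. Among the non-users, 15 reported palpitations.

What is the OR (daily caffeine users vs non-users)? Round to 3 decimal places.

1.805

daily caffeine users with the outcome: 46 − 15 = 31
daily caffeine users without the outcome: 300 − 31 = 269
non-users without the outcome: 250 − 15 = 235
OR = (31 × 235) / (269 × 15) = 7285/4035 ≈ 1.805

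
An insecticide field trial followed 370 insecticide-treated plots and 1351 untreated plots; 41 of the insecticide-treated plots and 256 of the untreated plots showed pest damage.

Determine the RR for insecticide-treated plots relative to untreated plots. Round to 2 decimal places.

RR = 0.58

risk, insecticide-treated plots = 41/370 = 0.1108
risk, untreated plots = 256/1351 = 0.1895
RR = 0.1108 / 0.1895 = 0.58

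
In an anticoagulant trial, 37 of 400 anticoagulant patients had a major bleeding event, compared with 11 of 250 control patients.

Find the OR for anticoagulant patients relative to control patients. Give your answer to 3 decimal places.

OR = (37 × 239) / (363 × 11) = 8843/3993 ≈ 2.215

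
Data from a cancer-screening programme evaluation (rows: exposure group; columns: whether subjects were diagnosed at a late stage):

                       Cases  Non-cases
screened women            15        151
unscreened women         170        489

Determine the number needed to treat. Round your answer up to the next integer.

risk, screened women = 15/166 = 0.090361
risk, unscreened women = 170/659 = 0.257967
absolute risk difference = 0.167605
1 / 0.167605 = 5.966 → round up → 6

NNT ≈ 6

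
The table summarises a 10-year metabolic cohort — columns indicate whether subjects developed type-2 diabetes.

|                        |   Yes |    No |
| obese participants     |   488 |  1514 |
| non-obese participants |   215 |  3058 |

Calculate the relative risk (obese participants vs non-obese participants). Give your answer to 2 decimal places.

RR = 3.71

risk, obese participants = 488/2002 = 0.2438
risk, non-obese participants = 215/3273 = 0.0657
RR = 0.2438 / 0.0657 = 3.71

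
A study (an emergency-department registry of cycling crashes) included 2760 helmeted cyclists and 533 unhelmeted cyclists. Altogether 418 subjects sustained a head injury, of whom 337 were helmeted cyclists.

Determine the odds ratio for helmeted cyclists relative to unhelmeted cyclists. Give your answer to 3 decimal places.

OR: 0.776

helmeted cyclists without the outcome: 2760 − 337 = 2423
unhelmeted cyclists with the outcome: 418 − 337 = 81
unhelmeted cyclists without the outcome: 533 − 81 = 452
odds, helmeted cyclists = 337/2423 = 0.1391
odds, unhelmeted cyclists = 81/452 = 0.1792
OR = 0.1391 / 0.1792 = 0.776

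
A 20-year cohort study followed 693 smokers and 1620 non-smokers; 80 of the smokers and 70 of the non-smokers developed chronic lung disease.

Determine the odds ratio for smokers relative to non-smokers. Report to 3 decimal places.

OR = (80 × 1550) / (613 × 70) = 124000/42910 ≈ 2.890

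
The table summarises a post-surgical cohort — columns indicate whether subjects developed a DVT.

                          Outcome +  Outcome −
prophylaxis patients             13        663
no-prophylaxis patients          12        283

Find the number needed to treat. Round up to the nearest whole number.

risk, prophylaxis patients = 13/676 = 0.019231
risk, no-prophylaxis patients = 12/295 = 0.040678
absolute risk difference = 0.021447
1 / 0.021447 = 46.627 → round up → 47

47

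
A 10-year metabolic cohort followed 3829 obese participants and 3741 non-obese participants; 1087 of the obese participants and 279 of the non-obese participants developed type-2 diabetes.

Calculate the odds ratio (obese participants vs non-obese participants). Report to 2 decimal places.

OR = (1087 × 3462) / (2742 × 279) = 3763194/765018 ≈ 4.92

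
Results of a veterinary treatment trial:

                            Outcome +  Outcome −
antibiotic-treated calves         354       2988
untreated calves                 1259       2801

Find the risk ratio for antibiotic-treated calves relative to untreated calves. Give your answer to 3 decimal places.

RR ≈ 0.342

risk, antibiotic-treated calves = 354/3342 = 0.1059
risk, untreated calves = 1259/4060 = 0.3101
RR = 0.1059 / 0.3101 = 0.342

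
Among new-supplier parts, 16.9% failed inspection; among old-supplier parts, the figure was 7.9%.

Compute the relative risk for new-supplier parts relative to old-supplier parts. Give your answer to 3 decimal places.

RR = 0.1690 / 0.0790 = 2.139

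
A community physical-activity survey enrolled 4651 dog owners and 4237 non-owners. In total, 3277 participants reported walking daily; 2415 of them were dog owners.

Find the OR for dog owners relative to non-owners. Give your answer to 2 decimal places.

4.23

dog owners without the outcome: 4651 − 2415 = 2236
non-owners with the outcome: 3277 − 2415 = 862
non-owners without the outcome: 4237 − 862 = 3375
OR = (2415 × 3375) / (2236 × 862) = 8150625/1927432 ≈ 4.23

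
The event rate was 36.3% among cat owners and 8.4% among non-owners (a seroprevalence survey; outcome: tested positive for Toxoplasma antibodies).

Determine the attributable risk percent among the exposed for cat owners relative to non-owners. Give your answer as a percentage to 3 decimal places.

AR% = (0.3630 − 0.0840) / 0.3630 = 0.7686 → 76.860%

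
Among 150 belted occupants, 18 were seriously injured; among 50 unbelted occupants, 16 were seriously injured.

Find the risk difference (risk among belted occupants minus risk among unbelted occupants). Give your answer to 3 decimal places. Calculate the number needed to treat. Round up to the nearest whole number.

risk, belted occupants = 18/150 = 0.1200
risk, unbelted occupants = 16/50 = 0.3200
risk difference = 0.1200 − 0.3200 = -0.200
absolute risk difference = 0.200000
1 / 0.200000 = 5.000 → round up → 5

RD = -0.200; NNT = 5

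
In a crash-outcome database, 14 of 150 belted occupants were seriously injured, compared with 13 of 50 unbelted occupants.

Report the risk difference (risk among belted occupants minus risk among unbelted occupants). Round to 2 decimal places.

RD: -0.17

risk, belted occupants = 14/150 = 0.0933
risk, unbelted occupants = 13/50 = 0.2600
risk difference = 0.0933 − 0.2600 = -0.17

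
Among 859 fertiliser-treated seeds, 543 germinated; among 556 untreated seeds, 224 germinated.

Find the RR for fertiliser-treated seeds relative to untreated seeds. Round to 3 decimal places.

risk, fertiliser-treated seeds = 543/859 = 0.6321
risk, untreated seeds = 224/556 = 0.4029
RR = 0.6321 / 0.4029 = 1.569

1.569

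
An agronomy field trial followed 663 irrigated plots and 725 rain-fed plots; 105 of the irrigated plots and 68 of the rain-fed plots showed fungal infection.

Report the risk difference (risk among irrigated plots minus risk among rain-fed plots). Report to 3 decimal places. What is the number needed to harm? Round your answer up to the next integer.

risk, irrigated plots = 105/663 = 0.1584
risk, rain-fed plots = 68/725 = 0.0938
risk difference = 0.1584 − 0.0938 = 0.065
absolute risk difference = 0.064578
1 / 0.064578 = 15.485 → round up → 16

RD = 0.065; NNH = 16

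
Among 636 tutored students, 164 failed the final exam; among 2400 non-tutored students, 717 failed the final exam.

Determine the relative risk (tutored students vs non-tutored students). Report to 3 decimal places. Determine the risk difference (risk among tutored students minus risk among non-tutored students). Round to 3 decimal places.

risk, tutored students = 164/636 = 0.2579
risk, non-tutored students = 717/2400 = 0.2988
RR = 0.2579 / 0.2988 = 0.863
risk difference = 0.2579 − 0.2988 = -0.041

RR = 0.863; RD = -0.041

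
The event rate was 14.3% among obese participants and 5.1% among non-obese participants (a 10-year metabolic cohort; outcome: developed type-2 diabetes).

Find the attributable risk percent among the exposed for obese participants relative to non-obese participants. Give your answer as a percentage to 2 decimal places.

AR% = (0.1430 − 0.0510) / 0.1430 = 0.6434 → 64.34%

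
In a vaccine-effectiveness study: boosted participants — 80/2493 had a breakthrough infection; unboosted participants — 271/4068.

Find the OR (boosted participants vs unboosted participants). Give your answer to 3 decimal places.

OR = (80 × 3797) / (2413 × 271) = 303760/653923 ≈ 0.465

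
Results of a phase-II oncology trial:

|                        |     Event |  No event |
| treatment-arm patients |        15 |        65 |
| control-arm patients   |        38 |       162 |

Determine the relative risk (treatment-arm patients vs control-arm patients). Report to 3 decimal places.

risk, treatment-arm patients = 15/80 = 0.1875
risk, control-arm patients = 38/200 = 0.1900
RR = 0.1875 / 0.1900 = 0.987

0.987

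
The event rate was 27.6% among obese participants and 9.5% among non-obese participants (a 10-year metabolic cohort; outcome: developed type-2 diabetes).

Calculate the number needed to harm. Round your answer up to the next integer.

absolute risk difference = 0.181000
1 / 0.181000 = 5.525 → round up → 6

6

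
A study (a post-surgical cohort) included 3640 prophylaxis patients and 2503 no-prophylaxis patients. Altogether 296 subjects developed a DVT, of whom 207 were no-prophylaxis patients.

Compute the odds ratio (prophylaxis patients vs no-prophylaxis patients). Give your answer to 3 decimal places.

0.278

prophylaxis patients with the outcome: 296 − 207 = 89
prophylaxis patients without the outcome: 3640 − 89 = 3551
no-prophylaxis patients without the outcome: 2503 − 207 = 2296
OR = (89 × 2296) / (3551 × 207) = 204344/735057 ≈ 0.278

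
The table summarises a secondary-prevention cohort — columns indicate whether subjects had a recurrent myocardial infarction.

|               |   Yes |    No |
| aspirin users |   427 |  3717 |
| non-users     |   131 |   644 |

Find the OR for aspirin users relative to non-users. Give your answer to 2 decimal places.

OR = 0.56

odds, aspirin users = 427/3717 = 0.1149
odds, non-users = 131/644 = 0.2034
OR = 0.1149 / 0.2034 = 0.56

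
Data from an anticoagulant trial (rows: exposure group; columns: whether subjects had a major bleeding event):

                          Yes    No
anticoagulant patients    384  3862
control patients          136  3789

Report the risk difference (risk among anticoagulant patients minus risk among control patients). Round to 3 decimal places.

0.056

risk, anticoagulant patients = 384/4246 = 0.09044
risk, control patients = 136/3925 = 0.03465
risk difference = 0.09044 − 0.03465 = 0.056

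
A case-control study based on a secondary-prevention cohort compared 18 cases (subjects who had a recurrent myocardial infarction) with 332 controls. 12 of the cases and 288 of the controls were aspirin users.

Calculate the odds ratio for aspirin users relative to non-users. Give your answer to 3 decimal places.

odds, aspirin users = 12/288 = 0.04167
odds, non-users = 6/44 = 0.13636
OR = 0.04167 / 0.13636 = 0.306

0.306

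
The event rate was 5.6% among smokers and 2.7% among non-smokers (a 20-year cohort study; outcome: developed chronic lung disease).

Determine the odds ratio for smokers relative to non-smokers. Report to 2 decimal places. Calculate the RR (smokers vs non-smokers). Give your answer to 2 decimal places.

OR = 2.14; RR = 2.07

odds, smokers = 0.05600/0.94400 = 0.05932
odds, non-smokers = 0.02700/0.97300 = 0.02775
OR = 0.05932 / 0.02775 = 2.14
RR = 0.05600 / 0.02700 = 2.07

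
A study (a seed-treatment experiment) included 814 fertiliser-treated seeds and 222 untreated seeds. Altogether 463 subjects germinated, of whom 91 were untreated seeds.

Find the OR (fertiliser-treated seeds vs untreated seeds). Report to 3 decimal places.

fertiliser-treated seeds with the outcome: 463 − 91 = 372
fertiliser-treated seeds without the outcome: 814 − 372 = 442
untreated seeds without the outcome: 222 − 91 = 131
OR = (372 × 131) / (442 × 91) = 48732/40222 ≈ 1.212

1.212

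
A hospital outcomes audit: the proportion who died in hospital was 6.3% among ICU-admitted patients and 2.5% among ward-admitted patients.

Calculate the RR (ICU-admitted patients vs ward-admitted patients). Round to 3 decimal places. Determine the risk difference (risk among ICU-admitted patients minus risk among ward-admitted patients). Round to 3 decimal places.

RR = 2.520; RD = 0.038

RR = 0.06300 / 0.02500 = 2.520
risk difference = 0.06300 − 0.02500 = 0.038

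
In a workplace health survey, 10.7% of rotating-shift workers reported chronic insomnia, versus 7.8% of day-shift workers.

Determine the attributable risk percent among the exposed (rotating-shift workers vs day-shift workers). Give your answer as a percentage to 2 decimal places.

AR% = (0.1070 − 0.0780) / 0.1070 = 0.2710 → 27.10%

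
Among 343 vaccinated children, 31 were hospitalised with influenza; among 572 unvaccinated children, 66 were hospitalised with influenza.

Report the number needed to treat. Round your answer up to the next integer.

NNT ≈ 40

risk, vaccinated children = 31/343 = 0.090379
risk, unvaccinated children = 66/572 = 0.115385
absolute risk difference = 0.025006
1 / 0.025006 = 39.990 → round up → 40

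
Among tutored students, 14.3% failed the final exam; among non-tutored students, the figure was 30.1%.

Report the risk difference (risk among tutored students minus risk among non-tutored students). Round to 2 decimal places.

risk difference = 0.1430 − 0.3010 = -0.16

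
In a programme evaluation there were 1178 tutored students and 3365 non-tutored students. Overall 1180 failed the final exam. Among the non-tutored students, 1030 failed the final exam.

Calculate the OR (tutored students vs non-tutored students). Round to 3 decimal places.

tutored students with the outcome: 1180 − 1030 = 150
tutored students without the outcome: 1178 − 150 = 1028
non-tutored students without the outcome: 3365 − 1030 = 2335
OR = (150 × 2335) / (1028 × 1030) = 350250/1058840 ≈ 0.331

0.331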